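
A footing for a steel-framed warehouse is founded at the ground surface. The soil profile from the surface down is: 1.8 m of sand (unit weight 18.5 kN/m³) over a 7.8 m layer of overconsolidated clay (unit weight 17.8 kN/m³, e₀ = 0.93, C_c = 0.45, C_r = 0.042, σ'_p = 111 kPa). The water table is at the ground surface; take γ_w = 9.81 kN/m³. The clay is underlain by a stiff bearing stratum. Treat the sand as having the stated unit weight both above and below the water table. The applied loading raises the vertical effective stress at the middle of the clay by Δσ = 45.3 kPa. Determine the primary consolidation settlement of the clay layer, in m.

S_c ≈ 0.0499 m

Mid-depth of clay below the ground surface: z = 1.8 + 7.8/2 = 5.7 m.
Total vertical stress at mid-clay: σ_v = 18.5×1.8 + 17.8×3.9 = 102.72 kPa.
Pore pressure: u = 9.81×(5.7 − 0) = 55.917 kPa.
Initial effective stress: σ'_0 = σ_v − u = 102.72 − 55.917 = 46.803 kPa.
Final effective stress: σ'_f = 46.803 + 45.3 = 92.103 kPa.
σ'_f = 92.103 ≤ σ'_p = 111 kPa, so the clay remains overconsolidated and only the recompression index applies:
S_c = C_r·H/(1+e₀)·log₁₀(σ'_f/σ'_0) = 0.042×7.8/1.93×log₁₀(92.103/46.803)
    = 0.16974 × 0.294 = 0.0499 m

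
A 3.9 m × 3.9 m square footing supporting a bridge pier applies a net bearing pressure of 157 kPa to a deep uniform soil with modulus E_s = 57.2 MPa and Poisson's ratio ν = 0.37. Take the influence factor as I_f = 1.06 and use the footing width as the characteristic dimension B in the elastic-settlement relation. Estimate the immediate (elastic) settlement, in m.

S_e ≈ 0.00979 m

Immediate (elastic) settlement: S_e = q·B·(1−ν²)/E_s · I_f.
E_s = 57.2 MPa = 57200 kPa.
S_e = 157 × 3.9 × (1 − 0.37²) / 57200 × 1.06
    = 157 × 3.9 × 0.8631 / 57200 × 1.06
    = 0.009793 m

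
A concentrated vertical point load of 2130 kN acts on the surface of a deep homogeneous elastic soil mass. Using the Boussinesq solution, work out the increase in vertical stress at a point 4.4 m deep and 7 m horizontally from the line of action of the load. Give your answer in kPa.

Δσ_z ≈ 2.24 kPa

Boussinesq vertical stress below a point load on an elastic half-space:
Δσ_z = 3P/(2πz²) · [1 + (r/z)²]^(−5/2)
r/z = 7/4.4 = 1.5909; [1+(r/z)²]^(−5/2) = 0.042683.
Δσ_z = 3×2130/(2π×4.4²) × 0.042683 = 52.531 × 0.042683 = 2.242 kPa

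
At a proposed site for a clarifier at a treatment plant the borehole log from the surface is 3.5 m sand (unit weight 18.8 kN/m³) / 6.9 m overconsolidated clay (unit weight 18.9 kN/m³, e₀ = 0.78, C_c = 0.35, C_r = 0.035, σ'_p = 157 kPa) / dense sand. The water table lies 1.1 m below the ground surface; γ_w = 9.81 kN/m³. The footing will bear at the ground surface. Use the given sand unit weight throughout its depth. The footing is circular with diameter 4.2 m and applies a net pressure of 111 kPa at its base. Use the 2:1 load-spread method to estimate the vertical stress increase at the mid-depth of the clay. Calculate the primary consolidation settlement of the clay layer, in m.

Mid-depth of clay below the ground surface: z = 3.5 + 6.9/2 = 6.95 m.
Total vertical stress at mid-clay: σ_v = 18.8×3.5 + 18.9×3.45 = 131 kPa.
Pore pressure: u = 9.81×(6.95 − 1.1) = 57.389 kPa.
Initial effective stress: σ'_0 = σ_v − u = 131 − 57.389 = 73.611 kPa.
Stress increase at mid-clay by the 2:1 spreading method:
Δσ ≈ qD²/(D+z)² = 111×4.2²/(4.2+6.95)² = 15.75 kPa
Final effective stress: σ'_f = 73.611 + 15.75 = 89.361 kPa.
σ'_f = 89.361 ≤ σ'_p = 157 kPa, so the clay remains overconsolidated and only the recompression index applies:
S_c = C_r·H/(1+e₀)·log₁₀(σ'_f/σ'_0) = 0.035×6.9/1.78×log₁₀(89.361/73.611)
    = 0.13567 × 0.084205 = 0.01142 m

S_c ≈ 0.0114 m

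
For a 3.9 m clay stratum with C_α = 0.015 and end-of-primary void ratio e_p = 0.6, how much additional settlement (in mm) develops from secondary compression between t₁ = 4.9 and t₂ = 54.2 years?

Secondary compression: S_s = C_α·H/(1+e_p)·log₁₀(t₂/t₁)
S_s = 0.015×3.9/(1+0.6)×log₁₀(54.2/4.9)
    = 0.03656 × 1.044 = 0.03816 m

S_s ≈ 38.2 mm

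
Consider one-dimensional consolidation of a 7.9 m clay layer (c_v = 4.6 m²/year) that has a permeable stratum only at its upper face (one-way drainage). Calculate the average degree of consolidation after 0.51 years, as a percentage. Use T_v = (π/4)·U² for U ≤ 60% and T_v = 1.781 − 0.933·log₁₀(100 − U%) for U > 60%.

Drainage path length: H_d = H = 7.9 m (single drainage).
T_v = c_v·t/H_d² = 4.6×0.51/7.9² = 0.03759.
T_v = 0.03759 corresponds to the U ≤ 60% branch:
U = √(4T_v/π) = 0.2188

U ≈ 21.9 %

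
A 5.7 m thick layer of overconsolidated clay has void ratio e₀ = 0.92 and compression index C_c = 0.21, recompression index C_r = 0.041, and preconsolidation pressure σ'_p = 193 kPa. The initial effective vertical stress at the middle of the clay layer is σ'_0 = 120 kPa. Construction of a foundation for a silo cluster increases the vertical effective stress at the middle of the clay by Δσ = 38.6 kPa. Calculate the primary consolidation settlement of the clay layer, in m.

S_c ≈ 0.0147 m

Final effective stress: σ'_f = 120 + 38.6 = 158.6 kPa.
σ'_f = 158.6 ≤ σ'_p = 193 kPa, so the clay remains overconsolidated and only the recompression index applies:
S_c = C_r·H/(1+e₀)·log₁₀(σ'_f/σ'_0) = 0.041×5.7/1.92×log₁₀(158.6/120)
    = 0.12172 × 0.12112 = 0.01474 m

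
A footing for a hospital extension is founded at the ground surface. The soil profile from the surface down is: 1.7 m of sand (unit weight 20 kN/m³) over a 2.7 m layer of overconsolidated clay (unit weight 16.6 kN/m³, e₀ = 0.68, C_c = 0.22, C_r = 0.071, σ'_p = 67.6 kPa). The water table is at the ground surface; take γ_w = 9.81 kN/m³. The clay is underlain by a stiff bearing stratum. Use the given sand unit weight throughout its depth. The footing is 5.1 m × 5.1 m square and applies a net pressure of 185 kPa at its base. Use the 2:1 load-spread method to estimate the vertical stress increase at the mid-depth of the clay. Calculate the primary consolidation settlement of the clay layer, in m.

S_c ≈ 0.105 m

Mid-depth of clay below the ground surface: z = 1.7 + 2.7/2 = 3.05 m.
Total vertical stress at mid-clay: σ_v = 20×1.7 + 16.6×1.35 = 56.41 kPa.
Pore pressure: u = 9.81×(3.05 − 0) = 29.921 kPa.
Initial effective stress: σ'_0 = σ_v − u = 56.41 − 29.921 = 26.489 kPa.
Stress increase at mid-clay by the 2:1 spreading method:
Δσ = qBL/((B+z)(L+z)) = 185×5.1×5.1/((5.1+3.05)(5.1+3.05)) = 72.443 kPa
Final effective stress: σ'_f = 26.489 + 72.443 = 98.932 kPa.
σ'_f = 98.932 > σ'_p = 67.6 kPa, so the stress path crosses the preconsolidation pressure — recompression up to σ'_p, then virgin compression beyond:
S_c = H/(1+e₀)·[C_r·log₁₀(σ'_p/σ'_0) + C_c·log₁₀(σ'_f/σ'_p)]
    = 2.7/1.68 × [0.071×log₁₀(67.6/26.489) + 0.22×log₁₀(98.932/67.6)]
    = 1.6071 × [0.028889 + 0.036386] = 0.1049 m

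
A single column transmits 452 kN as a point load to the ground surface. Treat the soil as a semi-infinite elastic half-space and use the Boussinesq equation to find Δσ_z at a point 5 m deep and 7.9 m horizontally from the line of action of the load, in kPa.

Boussinesq vertical stress below a point load on an elastic half-space:
Δσ_z = 3P/(2πz²) · [1 + (r/z)²]^(−5/2)
r/z = 7.9/5 = 1.58; [1+(r/z)²]^(−5/2) = 0.043747.
Δσ_z = 3×452/(2π×5²) × 0.043747 = 8.6326 × 0.043747 = 0.3777 kPa

Δσ_z ≈ 0.378 kPa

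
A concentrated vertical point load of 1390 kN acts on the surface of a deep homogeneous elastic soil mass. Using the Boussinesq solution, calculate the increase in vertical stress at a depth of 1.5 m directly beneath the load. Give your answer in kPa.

Δσ_z ≈ 295 kPa

Boussinesq vertical stress below a point load on an elastic half-space:
Δσ_z = 3P/(2πz²) · [1 + (r/z)²]^(−5/2)
r/z = 0/1.5 = 0; [1+(r/z)²]^(−5/2) = 1.
Δσ_z = 3×1390/(2π×1.5²) × 1 = 294.97 × 1 = 295 kPa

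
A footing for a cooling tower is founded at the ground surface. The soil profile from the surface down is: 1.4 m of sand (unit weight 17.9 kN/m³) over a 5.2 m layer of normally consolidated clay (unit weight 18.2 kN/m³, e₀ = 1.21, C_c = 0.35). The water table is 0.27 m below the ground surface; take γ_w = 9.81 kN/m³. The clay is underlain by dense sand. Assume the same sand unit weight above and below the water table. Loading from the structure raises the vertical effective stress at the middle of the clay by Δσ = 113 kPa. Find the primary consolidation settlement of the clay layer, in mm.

Mid-depth of clay below the ground surface: z = 1.4 + 5.2/2 = 4 m.
Total vertical stress at mid-clay: σ_v = 17.9×1.4 + 18.2×2.6 = 72.38 kPa.
Pore pressure: u = 9.81×(4 − 0.27) = 36.591 kPa.
Initial effective stress: σ'_0 = σ_v − u = 72.38 − 36.591 = 35.789 kPa.
Final effective stress: σ'_f = σ'_0 + Δσ = 35.789 + 113 = 148.79 kPa.
Normally consolidated clay, so the full stress increment lies on the virgin compression line:
S_c = C_c·H/(1+e₀)·log₁₀(σ'_f/σ'_0) = 0.35×5.2/(1+1.21)×log₁₀(148.79/35.789)
    = 0.82353 × 0.61882 = 0.5096 m

S_c ≈ 510 mm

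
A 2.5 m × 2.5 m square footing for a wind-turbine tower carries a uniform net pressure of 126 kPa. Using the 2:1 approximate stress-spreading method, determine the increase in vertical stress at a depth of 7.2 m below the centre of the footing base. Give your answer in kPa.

By the 2:1 method the load spreads at 1 horizontal : 2 vertical, so at depth z the loaded area has grown by z in each plan dimension:
Δσ = qBL/((B+z)(L+z)) = 126×2.5×2.5/((2.5+7.2)(2.5+7.2)) = 8.3696 kPa

Δσ_z ≈ 8.37 kPa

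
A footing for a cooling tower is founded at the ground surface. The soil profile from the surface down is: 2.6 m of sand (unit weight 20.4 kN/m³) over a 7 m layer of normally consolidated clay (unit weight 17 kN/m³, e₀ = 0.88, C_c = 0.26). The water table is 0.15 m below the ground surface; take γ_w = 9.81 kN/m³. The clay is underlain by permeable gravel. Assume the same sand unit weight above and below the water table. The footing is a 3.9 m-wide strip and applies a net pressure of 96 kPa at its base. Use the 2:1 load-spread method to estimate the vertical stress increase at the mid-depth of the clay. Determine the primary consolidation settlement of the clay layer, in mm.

Mid-depth of clay below the ground surface: z = 2.6 + 7/2 = 6.1 m.
Total vertical stress at mid-clay: σ_v = 20.4×2.6 + 17×3.5 = 112.54 kPa.
Pore pressure: u = 9.81×(6.1 − 0.15) = 58.37 kPa.
Initial effective stress: σ'_0 = σ_v − u = 112.54 − 58.37 = 54.17 kPa.
Stress increase at mid-clay by the 2:1 spreading method:
Δσ = qB/(B+z) = 96×3.9/(3.9+6.1) = 37.44 kPa
Final effective stress: σ'_f = σ'_0 + Δσ = 54.17 + 37.44 = 91.61 kPa.
Normally consolidated clay, so the full stress increment lies on the virgin compression line:
S_c = C_c·H/(1+e₀)·log₁₀(σ'_f/σ'_0) = 0.26×7/(1+0.88)×log₁₀(91.61/54.17)
    = 0.96809 × 0.22818 = 0.2209 m

S_c ≈ 221 mm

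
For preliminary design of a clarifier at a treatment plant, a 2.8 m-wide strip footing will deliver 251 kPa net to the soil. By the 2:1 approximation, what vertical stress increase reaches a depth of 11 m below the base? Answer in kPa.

By the 2:1 method the load spreads at 1 horizontal : 2 vertical, so at depth z the loaded area has grown by z in each plan dimension:
Δσ = qB/(B+z) = 251×2.8/(2.8+11) = 50.928 kPa

Δσ_z ≈ 50.9 kPa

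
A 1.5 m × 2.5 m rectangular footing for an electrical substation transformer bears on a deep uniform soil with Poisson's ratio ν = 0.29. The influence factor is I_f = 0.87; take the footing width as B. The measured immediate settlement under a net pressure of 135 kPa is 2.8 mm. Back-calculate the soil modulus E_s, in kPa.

E_s ≈ 57600 kPa

S_e = q·B·(1−ν²)/E_s · I_f  ⇒  E_s = q·B·(1−ν²)·I_f / S_e.
E_s = 135 × 1.5 × 0.9159 × 0.87 / 0.0028 = 57630 kPa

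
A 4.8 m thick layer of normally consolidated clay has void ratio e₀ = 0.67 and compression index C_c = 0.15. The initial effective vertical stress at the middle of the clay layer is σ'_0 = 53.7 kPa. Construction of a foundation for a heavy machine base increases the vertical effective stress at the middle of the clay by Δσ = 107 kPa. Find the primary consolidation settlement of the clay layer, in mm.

Final effective stress: σ'_f = σ'_0 + Δσ = 53.7 + 107 = 160.7 kPa.
Normally consolidated clay, so the full stress increment lies on the virgin compression line:
S_c = C_c·H/(1+e₀)·log₁₀(σ'_f/σ'_0) = 0.15×4.8/(1+0.67)×log₁₀(160.7/53.7)
    = 0.43114 × 0.47604 = 0.2052 m

S_c ≈ 205 mm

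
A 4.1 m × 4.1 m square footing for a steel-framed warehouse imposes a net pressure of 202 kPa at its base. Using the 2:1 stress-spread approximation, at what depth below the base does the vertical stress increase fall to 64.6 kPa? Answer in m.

2:1 spreading — at depth z the loaded area has grown by z in each plan dimension:
qB²/(B+z)² = Δσ_z ⇒ z = B(√(q/Δσ_z) − 1) = 4.1×(√(202/64.6) − 1) = 3.15 m

z ≈ 3.15 m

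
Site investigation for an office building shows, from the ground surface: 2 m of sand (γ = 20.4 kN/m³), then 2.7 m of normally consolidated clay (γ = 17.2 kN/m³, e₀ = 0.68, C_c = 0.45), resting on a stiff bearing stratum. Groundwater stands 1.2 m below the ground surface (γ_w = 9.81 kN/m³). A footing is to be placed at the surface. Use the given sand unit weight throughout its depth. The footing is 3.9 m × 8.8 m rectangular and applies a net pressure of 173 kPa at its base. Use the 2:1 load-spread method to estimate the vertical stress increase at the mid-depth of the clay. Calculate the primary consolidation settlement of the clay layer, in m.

S_c ≈ 0.296 m

Mid-depth of clay below the ground surface: z = 2 + 2.7/2 = 3.35 m.
Total vertical stress at mid-clay: σ_v = 20.4×2 + 17.2×1.35 = 64.02 kPa.
Pore pressure: u = 9.81×(3.35 − 1.2) = 21.091 kPa.
Initial effective stress: σ'_0 = σ_v − u = 64.02 − 21.091 = 42.929 kPa.
Stress increase at mid-clay by the 2:1 spreading method:
Δσ = qBL/((B+z)(L+z)) = 173×3.9×8.8/((3.9+3.35)(8.8+3.35)) = 67.403 kPa
Final effective stress: σ'_f = σ'_0 + Δσ = 42.929 + 67.403 = 110.33 kPa.
Normally consolidated clay, so the full stress increment lies on the virgin compression line:
S_c = C_c·H/(1+e₀)·log₁₀(σ'_f/σ'_0) = 0.45×2.7/(1+0.68)×log₁₀(110.33/42.929)
    = 0.72321 × 0.40994 = 0.2965 m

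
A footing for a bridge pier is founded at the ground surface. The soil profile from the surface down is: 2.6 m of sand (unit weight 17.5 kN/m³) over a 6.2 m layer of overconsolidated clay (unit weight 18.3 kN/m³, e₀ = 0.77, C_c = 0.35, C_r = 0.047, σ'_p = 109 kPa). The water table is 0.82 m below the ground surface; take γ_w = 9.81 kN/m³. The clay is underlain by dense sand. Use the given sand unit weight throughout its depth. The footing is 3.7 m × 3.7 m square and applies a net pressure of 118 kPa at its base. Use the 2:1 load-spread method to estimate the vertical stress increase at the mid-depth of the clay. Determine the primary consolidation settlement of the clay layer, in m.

Mid-depth of clay below the ground surface: z = 2.6 + 6.2/2 = 5.7 m.
Total vertical stress at mid-clay: σ_v = 17.5×2.6 + 18.3×3.1 = 102.23 kPa.
Pore pressure: u = 9.81×(5.7 − 0.82) = 47.873 kPa.
Initial effective stress: σ'_0 = σ_v − u = 102.23 − 47.873 = 54.357 kPa.
Stress increase at mid-clay by the 2:1 spreading method:
Δσ = qBL/((B+z)(L+z)) = 118×3.7×3.7/((3.7+5.7)(3.7+5.7)) = 18.282 kPa
Final effective stress: σ'_f = 54.357 + 18.282 = 72.639 kPa.
σ'_f = 72.639 ≤ σ'_p = 109 kPa, so the clay remains overconsolidated and only the recompression index applies:
S_c = C_r·H/(1+e₀)·log₁₀(σ'_f/σ'_0) = 0.047×6.2/1.77×log₁₀(72.639/54.357)
    = 0.16463 × 0.12591 = 0.02073 m

S_c ≈ 0.0207 m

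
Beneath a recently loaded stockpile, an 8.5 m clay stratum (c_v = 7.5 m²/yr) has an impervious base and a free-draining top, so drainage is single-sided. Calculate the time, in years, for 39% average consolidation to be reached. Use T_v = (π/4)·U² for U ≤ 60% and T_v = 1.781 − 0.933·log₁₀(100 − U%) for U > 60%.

Drainage path length: H_d = H = 8.5 m (single drainage).
U ≤ 60%: T_v = (π/4)·U² = (π/4)×0.39² = 0.11946.
t = T_v·H_d²/c_v = 0.11946×8.5²/7.5 = 1.151 years.

t ≈ 1.15 years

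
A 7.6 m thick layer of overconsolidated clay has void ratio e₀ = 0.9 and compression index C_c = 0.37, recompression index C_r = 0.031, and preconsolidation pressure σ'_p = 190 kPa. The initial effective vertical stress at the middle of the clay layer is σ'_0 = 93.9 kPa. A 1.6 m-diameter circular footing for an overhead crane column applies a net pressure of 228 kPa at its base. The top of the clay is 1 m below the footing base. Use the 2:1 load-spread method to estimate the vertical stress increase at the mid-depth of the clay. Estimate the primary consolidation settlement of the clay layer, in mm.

Mid-depth of clay below the footing base: z = 1 + 7.6/2 = 4.8 m.
Stress increase at mid-clay by the 2:1 spreading method:
Δσ ≈ qD²/(D+z)² = 228×1.6²/(1.6+4.8)² = 14.25 kPa
Final effective stress: σ'_f = 93.9 + 14.25 = 108.15 kPa.
σ'_f = 108.15 ≤ σ'_p = 190 kPa, so the clay remains overconsolidated and only the recompression index applies:
S_c = C_r·H/(1+e₀)·log₁₀(σ'_f/σ'_0) = 0.031×7.6/1.9×log₁₀(108.15/93.9)
    = 0.124 × 0.061361 = 0.007609 m

S_c ≈ 7.61 mm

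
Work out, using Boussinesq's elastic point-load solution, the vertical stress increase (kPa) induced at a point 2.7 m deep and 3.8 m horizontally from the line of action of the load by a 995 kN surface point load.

Boussinesq vertical stress below a point load on an elastic half-space:
Δσ_z = 3P/(2πz²) · [1 + (r/z)²]^(−5/2)
r/z = 3.8/2.7 = 1.4074; [1+(r/z)²]^(−5/2) = 0.065188.
Δσ_z = 3×995/(2π×2.7²) × 0.065188 = 65.168 × 0.065188 = 4.248 kPa

Δσ_z ≈ 4.25 kPa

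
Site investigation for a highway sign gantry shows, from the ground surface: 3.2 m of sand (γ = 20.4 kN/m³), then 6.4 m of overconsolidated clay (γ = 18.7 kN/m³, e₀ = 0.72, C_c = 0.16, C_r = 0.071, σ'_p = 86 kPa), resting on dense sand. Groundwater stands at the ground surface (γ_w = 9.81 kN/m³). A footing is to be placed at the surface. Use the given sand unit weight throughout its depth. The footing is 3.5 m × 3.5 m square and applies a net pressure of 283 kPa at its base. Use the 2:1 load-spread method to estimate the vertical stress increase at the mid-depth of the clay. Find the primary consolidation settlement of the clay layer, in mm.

S_c ≈ 69.9 mm

Mid-depth of clay below the ground surface: z = 3.2 + 6.4/2 = 6.4 m.
Total vertical stress at mid-clay: σ_v = 20.4×3.2 + 18.7×3.2 = 125.12 kPa.
Pore pressure: u = 9.81×(6.4 − 0) = 62.784 kPa.
Initial effective stress: σ'_0 = σ_v − u = 125.12 − 62.784 = 62.336 kPa.
Stress increase at mid-clay by the 2:1 spreading method:
Δσ = qBL/((B+z)(L+z)) = 283×3.5×3.5/((3.5+6.4)(3.5+6.4)) = 35.371 kPa
Final effective stress: σ'_f = 62.336 + 35.371 = 97.707 kPa.
σ'_f = 97.707 > σ'_p = 86 kPa, so the stress path crosses the preconsolidation pressure — recompression up to σ'_p, then virgin compression beyond:
S_c = H/(1+e₀)·[C_r·log₁₀(σ'_p/σ'_0) + C_c·log₁₀(σ'_f/σ'_p)]
    = 6.4/1.72 × [0.071×log₁₀(86/62.336) + 0.16×log₁₀(97.707/86)]
    = 3.7209 × [0.0099229 + 0.0088684] = 0.06992 m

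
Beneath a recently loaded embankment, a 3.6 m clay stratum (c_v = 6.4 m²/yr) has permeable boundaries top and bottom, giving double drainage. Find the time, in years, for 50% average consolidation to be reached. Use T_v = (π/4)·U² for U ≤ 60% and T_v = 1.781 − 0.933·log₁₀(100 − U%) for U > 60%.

t ≈ 0.0994 years

Drainage path length: H_d = H/2 = 1.8 m (double drainage).
U ≤ 60%: T_v = (π/4)·U² = (π/4)×0.5² = 0.19635.
t = T_v·H_d²/c_v = 0.19635×1.8²/6.4 = 0.0994 years.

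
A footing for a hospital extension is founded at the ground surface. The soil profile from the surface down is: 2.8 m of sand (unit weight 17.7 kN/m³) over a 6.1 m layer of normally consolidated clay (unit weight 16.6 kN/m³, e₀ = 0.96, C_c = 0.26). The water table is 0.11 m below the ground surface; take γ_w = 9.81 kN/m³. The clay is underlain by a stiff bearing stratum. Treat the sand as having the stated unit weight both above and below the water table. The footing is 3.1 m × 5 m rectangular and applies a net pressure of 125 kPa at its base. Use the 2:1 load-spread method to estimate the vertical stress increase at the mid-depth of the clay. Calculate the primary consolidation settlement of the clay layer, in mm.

Mid-depth of clay below the ground surface: z = 2.8 + 6.1/2 = 5.85 m.
Total vertical stress at mid-clay: σ_v = 17.7×2.8 + 16.6×3.05 = 100.19 kPa.
Pore pressure: u = 9.81×(5.85 − 0.11) = 56.309 kPa.
Initial effective stress: σ'_0 = σ_v − u = 100.19 − 56.309 = 43.881 kPa.
Stress increase at mid-clay by the 2:1 spreading method:
Δσ = qBL/((B+z)(L+z)) = 125×3.1×5/((3.1+5.85)(5+5.85)) = 19.952 kPa
Final effective stress: σ'_f = σ'_0 + Δσ = 43.881 + 19.952 = 63.833 kPa.
Normally consolidated clay, so the full stress increment lies on the virgin compression line:
S_c = C_c·H/(1+e₀)·log₁₀(σ'_f/σ'_0) = 0.26×6.1/(1+0.96)×log₁₀(63.833/43.881)
    = 0.80918 × 0.16277 = 0.1317 m

S_c ≈ 132 mm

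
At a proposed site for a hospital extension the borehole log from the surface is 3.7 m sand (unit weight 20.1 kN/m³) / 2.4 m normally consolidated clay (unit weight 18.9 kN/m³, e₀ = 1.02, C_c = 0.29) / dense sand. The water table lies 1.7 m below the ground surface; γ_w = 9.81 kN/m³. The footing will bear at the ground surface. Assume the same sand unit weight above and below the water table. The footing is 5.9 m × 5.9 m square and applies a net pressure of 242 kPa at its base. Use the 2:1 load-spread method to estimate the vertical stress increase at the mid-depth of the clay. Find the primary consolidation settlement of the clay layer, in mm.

S_c ≈ 111 mm

Mid-depth of clay below the ground surface: z = 3.7 + 2.4/2 = 4.9 m.
Total vertical stress at mid-clay: σ_v = 20.1×3.7 + 18.9×1.2 = 97.05 kPa.
Pore pressure: u = 9.81×(4.9 − 1.7) = 31.392 kPa.
Initial effective stress: σ'_0 = σ_v − u = 97.05 − 31.392 = 65.658 kPa.
Stress increase at mid-clay by the 2:1 spreading method:
Δσ = qBL/((B+z)(L+z)) = 242×5.9×5.9/((5.9+4.9)(5.9+4.9)) = 72.222 kPa
Final effective stress: σ'_f = σ'_0 + Δσ = 65.658 + 72.222 = 137.88 kPa.
Normally consolidated clay, so the full stress increment lies on the virgin compression line:
S_c = C_c·H/(1+e₀)·log₁₀(σ'_f/σ'_0) = 0.29×2.4/(1+1.02)×log₁₀(137.88/65.658)
    = 0.34455 × 0.32221 = 0.111 m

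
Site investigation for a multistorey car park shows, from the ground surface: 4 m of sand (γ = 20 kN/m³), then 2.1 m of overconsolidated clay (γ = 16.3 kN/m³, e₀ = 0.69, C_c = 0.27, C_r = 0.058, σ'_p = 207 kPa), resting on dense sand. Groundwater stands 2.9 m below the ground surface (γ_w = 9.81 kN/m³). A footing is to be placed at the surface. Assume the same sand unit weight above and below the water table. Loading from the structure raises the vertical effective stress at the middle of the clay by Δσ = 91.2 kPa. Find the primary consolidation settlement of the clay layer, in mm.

Mid-depth of clay below the ground surface: z = 4 + 2.1/2 = 5.05 m.
Total vertical stress at mid-clay: σ_v = 20×4 + 16.3×1.05 = 97.115 kPa.
Pore pressure: u = 9.81×(5.05 − 2.9) = 21.091 kPa.
Initial effective stress: σ'_0 = σ_v − u = 97.115 − 21.091 = 76.024 kPa.
Final effective stress: σ'_f = 76.024 + 91.2 = 167.22 kPa.
σ'_f = 167.22 ≤ σ'_p = 207 kPa, so the clay remains overconsolidated and only the recompression index applies:
S_c = C_r·H/(1+e₀)·log₁₀(σ'_f/σ'_0) = 0.058×2.1/1.69×log₁₀(167.22/76.024)
    = 0.072071 × 0.34234 = 0.02467 m

S_c ≈ 24.7 mm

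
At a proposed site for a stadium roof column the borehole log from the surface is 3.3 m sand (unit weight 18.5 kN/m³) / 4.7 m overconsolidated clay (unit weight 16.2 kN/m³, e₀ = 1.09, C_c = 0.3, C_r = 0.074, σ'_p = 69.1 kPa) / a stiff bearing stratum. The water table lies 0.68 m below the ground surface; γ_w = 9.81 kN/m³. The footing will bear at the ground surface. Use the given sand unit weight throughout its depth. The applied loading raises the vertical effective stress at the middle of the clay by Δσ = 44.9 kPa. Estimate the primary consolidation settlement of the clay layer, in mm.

Mid-depth of clay below the ground surface: z = 3.3 + 4.7/2 = 5.65 m.
Total vertical stress at mid-clay: σ_v = 18.5×3.3 + 16.2×2.35 = 99.12 kPa.
Pore pressure: u = 9.81×(5.65 − 0.68) = 48.756 kPa.
Initial effective stress: σ'_0 = σ_v − u = 99.12 − 48.756 = 50.364 kPa.
Final effective stress: σ'_f = 50.364 + 44.9 = 95.264 kPa.
σ'_f = 95.264 > σ'_p = 69.1 kPa, so the stress path crosses the preconsolidation pressure — recompression up to σ'_p, then virgin compression beyond:
S_c = H/(1+e₀)·[C_r·log₁₀(σ'_p/σ'_0) + C_c·log₁₀(σ'_f/σ'_p)]
    = 4.7/2.09 × [0.074×log₁₀(69.1/50.364) + 0.3×log₁₀(95.264/69.1)]
    = 2.2488 × [0.010164 + 0.041835] = 0.1169 m

S_c ≈ 117 mm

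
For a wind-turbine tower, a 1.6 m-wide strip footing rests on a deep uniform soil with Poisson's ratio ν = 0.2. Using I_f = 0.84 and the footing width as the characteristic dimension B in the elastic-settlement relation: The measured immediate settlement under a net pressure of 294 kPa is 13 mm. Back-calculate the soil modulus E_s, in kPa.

E_s ≈ 29200 kPa

S_e = q·B·(1−ν²)/E_s · I_f  ⇒  E_s = q·B·(1−ν²)·I_f / S_e.
E_s = 294 × 1.6 × 0.96 × 0.84 / 0.013 = 29180 kPa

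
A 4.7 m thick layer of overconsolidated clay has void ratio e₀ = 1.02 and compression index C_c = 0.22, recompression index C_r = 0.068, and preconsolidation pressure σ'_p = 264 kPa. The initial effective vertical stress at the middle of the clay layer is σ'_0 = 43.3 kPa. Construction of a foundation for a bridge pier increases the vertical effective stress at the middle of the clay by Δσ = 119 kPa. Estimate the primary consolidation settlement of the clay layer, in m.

S_c ≈ 0.0908 m

Final effective stress: σ'_f = 43.3 + 119 = 162.3 kPa.
σ'_f = 162.3 ≤ σ'_p = 264 kPa, so the clay remains overconsolidated and only the recompression index applies:
S_c = C_r·H/(1+e₀)·log₁₀(σ'_f/σ'_0) = 0.068×4.7/2.02×log₁₀(162.3/43.3)
    = 0.15822 × 0.57383 = 0.09079 m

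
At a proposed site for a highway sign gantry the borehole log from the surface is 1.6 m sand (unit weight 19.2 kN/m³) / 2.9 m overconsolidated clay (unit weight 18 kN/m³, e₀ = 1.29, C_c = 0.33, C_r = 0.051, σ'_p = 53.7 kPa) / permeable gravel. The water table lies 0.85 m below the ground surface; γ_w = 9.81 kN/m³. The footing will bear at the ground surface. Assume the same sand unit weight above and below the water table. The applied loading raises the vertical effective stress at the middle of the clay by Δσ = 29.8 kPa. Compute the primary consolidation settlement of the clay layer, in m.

S_c ≈ 0.0466 m

Mid-depth of clay below the ground surface: z = 1.6 + 2.9/2 = 3.05 m.
Total vertical stress at mid-clay: σ_v = 19.2×1.6 + 18×1.45 = 56.82 kPa.
Pore pressure: u = 9.81×(3.05 − 0.85) = 21.582 kPa.
Initial effective stress: σ'_0 = σ_v − u = 56.82 − 21.582 = 35.238 kPa.
Final effective stress: σ'_f = 35.238 + 29.8 = 65.038 kPa.
σ'_f = 65.038 > σ'_p = 53.7 kPa, so the stress path crosses the preconsolidation pressure — recompression up to σ'_p, then virgin compression beyond:
S_c = H/(1+e₀)·[C_r·log₁₀(σ'_p/σ'_0) + C_c·log₁₀(σ'_f/σ'_p)]
    = 2.9/2.29 × [0.051×log₁₀(53.7/35.238) + 0.33×log₁₀(65.038/53.7)]
    = 1.2664 × [0.0093311 + 0.027454] = 0.04658 m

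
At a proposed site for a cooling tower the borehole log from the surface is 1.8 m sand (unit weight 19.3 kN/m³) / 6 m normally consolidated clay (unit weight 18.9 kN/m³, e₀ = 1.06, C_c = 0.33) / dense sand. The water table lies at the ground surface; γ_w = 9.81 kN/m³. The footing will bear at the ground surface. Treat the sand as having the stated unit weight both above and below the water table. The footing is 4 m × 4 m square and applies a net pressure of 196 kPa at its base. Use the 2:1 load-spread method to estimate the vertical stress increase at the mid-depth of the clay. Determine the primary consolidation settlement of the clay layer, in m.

Mid-depth of clay below the ground surface: z = 1.8 + 6/2 = 4.8 m.
Total vertical stress at mid-clay: σ_v = 19.3×1.8 + 18.9×3 = 91.44 kPa.
Pore pressure: u = 9.81×(4.8 − 0) = 47.088 kPa.
Initial effective stress: σ'_0 = σ_v − u = 91.44 − 47.088 = 44.352 kPa.
Stress increase at mid-clay by the 2:1 spreading method:
Δσ = qBL/((B+z)(L+z)) = 196×4×4/((4+4.8)(4+4.8)) = 40.496 kPa
Final effective stress: σ'_f = σ'_0 + Δσ = 44.352 + 40.496 = 84.848 kPa.
Normally consolidated clay, so the full stress increment lies on the virgin compression line:
S_c = C_c·H/(1+e₀)·log₁₀(σ'_f/σ'_0) = 0.33×6/(1+1.06)×log₁₀(84.848/44.352)
    = 0.96117 × 0.28173 = 0.2708 m

S_c ≈ 0.271 m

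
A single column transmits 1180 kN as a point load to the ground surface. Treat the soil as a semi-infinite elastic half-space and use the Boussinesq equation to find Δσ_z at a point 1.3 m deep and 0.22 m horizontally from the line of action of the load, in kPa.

Δσ_z ≈ 311 kPa

Boussinesq vertical stress below a point load on an elastic half-space:
Δσ_z = 3P/(2πz²) · [1 + (r/z)²]^(−5/2)
r/z = 0.22/1.3 = 0.16923; [1+(r/z)²]^(−5/2) = 0.93184.
Δσ_z = 3×1180/(2π×1.3²) × 0.93184 = 333.38 × 0.93184 = 310.7 kPa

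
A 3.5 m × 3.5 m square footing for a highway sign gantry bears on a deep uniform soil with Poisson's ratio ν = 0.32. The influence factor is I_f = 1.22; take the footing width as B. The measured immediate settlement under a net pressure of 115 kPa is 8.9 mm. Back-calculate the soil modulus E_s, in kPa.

S_e = q·B·(1−ν²)/E_s · I_f  ⇒  E_s = q·B·(1−ν²)·I_f / S_e.
E_s = 115 × 3.5 × 0.8976 × 1.22 / 0.0089 = 49520 kPa

E_s ≈ 49500 kPa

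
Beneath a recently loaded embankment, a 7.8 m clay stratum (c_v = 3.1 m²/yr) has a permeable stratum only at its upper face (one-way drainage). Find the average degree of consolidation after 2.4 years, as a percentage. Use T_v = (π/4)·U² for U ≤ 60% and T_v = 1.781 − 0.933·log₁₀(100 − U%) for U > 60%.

U ≈ 39.5 %

Drainage path length: H_d = H = 7.8 m (single drainage).
T_v = c_v·t/H_d² = 3.1×2.4/7.8² = 0.12229.
T_v = 0.12229 corresponds to the U ≤ 60% branch:
U = √(4T_v/π) = 0.3946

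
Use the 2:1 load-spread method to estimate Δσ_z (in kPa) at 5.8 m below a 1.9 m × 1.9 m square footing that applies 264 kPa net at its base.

Δσ_z ≈ 16.1 kPa

By the 2:1 method the load spreads at 1 horizontal : 2 vertical, so at depth z the loaded area has grown by z in each plan dimension:
Δσ = qBL/((B+z)(L+z)) = 264×1.9×1.9/((1.9+5.8)(1.9+5.8)) = 16.074 kPa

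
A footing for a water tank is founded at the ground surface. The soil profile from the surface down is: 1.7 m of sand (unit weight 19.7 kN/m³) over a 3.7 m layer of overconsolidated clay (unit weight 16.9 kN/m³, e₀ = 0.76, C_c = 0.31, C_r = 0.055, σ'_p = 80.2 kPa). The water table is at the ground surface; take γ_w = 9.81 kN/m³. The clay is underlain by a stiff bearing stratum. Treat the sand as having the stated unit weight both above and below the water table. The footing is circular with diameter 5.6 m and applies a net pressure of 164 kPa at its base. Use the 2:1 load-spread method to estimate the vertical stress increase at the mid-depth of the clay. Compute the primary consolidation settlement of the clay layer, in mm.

Mid-depth of clay below the ground surface: z = 1.7 + 3.7/2 = 3.55 m.
Total vertical stress at mid-clay: σ_v = 19.7×1.7 + 16.9×1.85 = 64.755 kPa.
Pore pressure: u = 9.81×(3.55 − 0) = 34.825 kPa.
Initial effective stress: σ'_0 = σ_v − u = 64.755 − 34.825 = 29.93 kPa.
Stress increase at mid-clay by the 2:1 spreading method:
Δσ ≈ qD²/(D+z)² = 164×5.6²/(5.6+3.55)² = 61.43 kPa
Final effective stress: σ'_f = 29.93 + 61.43 = 91.36 kPa.
σ'_f = 91.36 > σ'_p = 80.2 kPa, so the stress path crosses the preconsolidation pressure — recompression up to σ'_p, then virgin compression beyond:
S_c = H/(1+e₀)·[C_r·log₁₀(σ'_p/σ'_0) + C_c·log₁₀(σ'_f/σ'_p)]
    = 3.7/1.76 × [0.055×log₁₀(80.2/29.93) + 0.31×log₁₀(91.36/80.2)]
    = 2.1023 × [0.023544 + 0.01754] = 0.08637 m

S_c ≈ 86.4 mm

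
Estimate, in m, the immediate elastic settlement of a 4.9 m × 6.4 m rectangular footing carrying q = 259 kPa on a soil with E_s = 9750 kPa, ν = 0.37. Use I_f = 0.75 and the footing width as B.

S_e ≈ 0.0843 m

Immediate (elastic) settlement: S_e = q·B·(1−ν²)/E_s · I_f.
S_e = 259 × 4.9 × (1 − 0.37²) / 9750 × 0.75
    = 259 × 4.9 × 0.8631 / 9750 × 0.75
    = 0.08426 m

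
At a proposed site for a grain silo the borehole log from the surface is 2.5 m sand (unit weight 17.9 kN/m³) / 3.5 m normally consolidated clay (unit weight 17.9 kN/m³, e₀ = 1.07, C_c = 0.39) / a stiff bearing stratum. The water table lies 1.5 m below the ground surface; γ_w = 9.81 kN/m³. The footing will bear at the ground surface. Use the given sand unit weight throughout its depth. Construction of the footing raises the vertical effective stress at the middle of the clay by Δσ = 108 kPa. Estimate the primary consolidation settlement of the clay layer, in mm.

S_c ≈ 333 mm

Mid-depth of clay below the ground surface: z = 2.5 + 3.5/2 = 4.25 m.
Total vertical stress at mid-clay: σ_v = 17.9×2.5 + 17.9×1.75 = 76.075 kPa.
Pore pressure: u = 9.81×(4.25 − 1.5) = 26.978 kPa.
Initial effective stress: σ'_0 = σ_v − u = 76.075 − 26.978 = 49.097 kPa.
Final effective stress: σ'_f = σ'_0 + Δσ = 49.097 + 108 = 157.1 kPa.
Normally consolidated clay, so the full stress increment lies on the virgin compression line:
S_c = C_c·H/(1+e₀)·log₁₀(σ'_f/σ'_0) = 0.39×3.5/(1+1.07)×log₁₀(157.1/49.097)
    = 0.65942 × 0.50512 = 0.3331 m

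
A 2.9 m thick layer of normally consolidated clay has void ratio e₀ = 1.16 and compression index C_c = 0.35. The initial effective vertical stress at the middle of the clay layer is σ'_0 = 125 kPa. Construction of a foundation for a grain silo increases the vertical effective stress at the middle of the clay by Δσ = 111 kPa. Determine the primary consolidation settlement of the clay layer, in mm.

Final effective stress: σ'_f = σ'_0 + Δσ = 125 + 111 = 236 kPa.
Normally consolidated clay, so the full stress increment lies on the virgin compression line:
S_c = C_c·H/(1+e₀)·log₁₀(σ'_f/σ'_0) = 0.35×2.9/(1+1.16)×log₁₀(236/125)
    = 0.46991 × 0.276 = 0.1297 m

S_c ≈ 130 mm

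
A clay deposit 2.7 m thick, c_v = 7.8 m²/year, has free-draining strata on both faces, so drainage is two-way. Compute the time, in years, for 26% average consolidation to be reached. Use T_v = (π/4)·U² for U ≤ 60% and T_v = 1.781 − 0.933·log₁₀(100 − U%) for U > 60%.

Drainage path length: H_d = H/2 = 1.35 m (double drainage).
U ≤ 60%: T_v = (π/4)·U² = (π/4)×0.26² = 0.053093.
t = T_v·H_d²/c_v = 0.053093×1.35²/7.8 = 0.01241 years.

t ≈ 0.0124 years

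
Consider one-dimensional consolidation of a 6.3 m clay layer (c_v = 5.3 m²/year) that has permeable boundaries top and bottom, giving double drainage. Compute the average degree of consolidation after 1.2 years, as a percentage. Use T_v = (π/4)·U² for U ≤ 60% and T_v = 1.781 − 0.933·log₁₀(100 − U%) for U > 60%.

U ≈ 83.3 %

Drainage path length: H_d = H/2 = 3.15 m (double drainage).
T_v = c_v·t/H_d² = 5.3×1.2/3.15² = 0.64097.
T_v = 0.64097 corresponds to the U > 60% branch:
U = 1 − 10^((1.781 − T_v)/0.933)/100 = 0.8333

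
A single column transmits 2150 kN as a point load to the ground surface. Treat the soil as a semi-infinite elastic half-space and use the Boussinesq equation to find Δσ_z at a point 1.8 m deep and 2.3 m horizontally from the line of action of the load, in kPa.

Δσ_z ≈ 28.2 kPa

Boussinesq vertical stress below a point load on an elastic half-space:
Δσ_z = 3P/(2πz²) · [1 + (r/z)²]^(−5/2)
r/z = 2.3/1.8 = 1.2778; [1+(r/z)²]^(−5/2) = 0.088918.
Δσ_z = 3×2150/(2π×1.8²) × 0.088918 = 316.84 × 0.088918 = 28.17 kPa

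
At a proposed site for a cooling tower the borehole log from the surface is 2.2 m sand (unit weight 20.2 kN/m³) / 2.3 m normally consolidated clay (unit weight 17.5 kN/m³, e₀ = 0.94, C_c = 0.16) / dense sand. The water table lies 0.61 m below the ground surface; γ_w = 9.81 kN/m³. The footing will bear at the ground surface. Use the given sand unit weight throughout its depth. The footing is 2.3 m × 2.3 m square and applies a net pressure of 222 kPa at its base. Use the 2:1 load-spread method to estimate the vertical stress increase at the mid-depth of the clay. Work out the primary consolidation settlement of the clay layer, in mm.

S_c ≈ 56.1 mm

Mid-depth of clay below the ground surface: z = 2.2 + 2.3/2 = 3.35 m.
Total vertical stress at mid-clay: σ_v = 20.2×2.2 + 17.5×1.15 = 64.565 kPa.
Pore pressure: u = 9.81×(3.35 − 0.61) = 26.879 kPa.
Initial effective stress: σ'_0 = σ_v − u = 64.565 − 26.879 = 37.686 kPa.
Stress increase at mid-clay by the 2:1 spreading method:
Δσ = qBL/((B+z)(L+z)) = 222×2.3×2.3/((2.3+3.35)(2.3+3.35)) = 36.788 kPa
Final effective stress: σ'_f = σ'_0 + Δσ = 37.686 + 36.788 = 74.474 kPa.
Normally consolidated clay, so the full stress increment lies on the virgin compression line:
S_c = C_c·H/(1+e₀)·log₁₀(σ'_f/σ'_0) = 0.16×2.3/(1+0.94)×log₁₀(74.474/37.686)
    = 0.18969 × 0.29582 = 0.05611 m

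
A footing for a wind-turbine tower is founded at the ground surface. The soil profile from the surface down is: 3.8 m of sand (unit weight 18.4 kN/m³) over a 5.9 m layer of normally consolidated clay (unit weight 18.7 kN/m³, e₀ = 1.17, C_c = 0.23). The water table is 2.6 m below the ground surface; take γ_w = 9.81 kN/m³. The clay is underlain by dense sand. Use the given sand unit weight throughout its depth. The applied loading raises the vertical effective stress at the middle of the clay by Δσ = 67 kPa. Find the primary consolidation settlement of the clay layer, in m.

Mid-depth of clay below the ground surface: z = 3.8 + 5.9/2 = 6.75 m.
Total vertical stress at mid-clay: σ_v = 18.4×3.8 + 18.7×2.95 = 125.08 kPa.
Pore pressure: u = 9.81×(6.75 − 2.6) = 40.712 kPa.
Initial effective stress: σ'_0 = σ_v − u = 125.08 − 40.712 = 84.368 kPa.
Final effective stress: σ'_f = σ'_0 + Δσ = 84.368 + 67 = 151.37 kPa.
Normally consolidated clay, so the full stress increment lies on the virgin compression line:
S_c = C_c·H/(1+e₀)·log₁₀(σ'_f/σ'_0) = 0.23×5.9/(1+1.17)×log₁₀(151.37/84.368)
    = 0.62535 × 0.25386 = 0.1588 m

S_c ≈ 0.159 m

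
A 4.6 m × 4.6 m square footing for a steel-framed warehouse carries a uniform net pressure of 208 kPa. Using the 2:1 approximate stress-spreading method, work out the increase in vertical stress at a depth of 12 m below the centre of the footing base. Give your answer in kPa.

Δσ_z ≈ 16 kPa

By the 2:1 method the load spreads at 1 horizontal : 2 vertical, so at depth z the loaded area has grown by z in each plan dimension:
Δσ = qBL/((B+z)(L+z)) = 208×4.6×4.6/((4.6+12)(4.6+12)) = 15.972 kPa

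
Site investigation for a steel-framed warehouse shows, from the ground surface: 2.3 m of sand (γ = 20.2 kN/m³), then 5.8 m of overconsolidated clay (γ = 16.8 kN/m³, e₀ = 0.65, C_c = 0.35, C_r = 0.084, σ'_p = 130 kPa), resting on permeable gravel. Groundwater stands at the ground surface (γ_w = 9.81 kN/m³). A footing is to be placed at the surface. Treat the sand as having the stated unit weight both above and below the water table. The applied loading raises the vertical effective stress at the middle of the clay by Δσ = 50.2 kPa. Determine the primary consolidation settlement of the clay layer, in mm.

Mid-depth of clay below the ground surface: z = 2.3 + 5.8/2 = 5.2 m.
Total vertical stress at mid-clay: σ_v = 20.2×2.3 + 16.8×2.9 = 95.18 kPa.
Pore pressure: u = 9.81×(5.2 − 0) = 51.012 kPa.
Initial effective stress: σ'_0 = σ_v − u = 95.18 − 51.012 = 44.168 kPa.
Final effective stress: σ'_f = 44.168 + 50.2 = 94.368 kPa.
σ'_f = 94.368 ≤ σ'_p = 130 kPa, so the clay remains overconsolidated and only the recompression index applies:
S_c = C_r·H/(1+e₀)·log₁₀(σ'_f/σ'_0) = 0.084×5.8/1.65×log₁₀(94.368/44.168)
    = 0.29528 × 0.32972 = 0.09736 m

S_c ≈ 97.4 mm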